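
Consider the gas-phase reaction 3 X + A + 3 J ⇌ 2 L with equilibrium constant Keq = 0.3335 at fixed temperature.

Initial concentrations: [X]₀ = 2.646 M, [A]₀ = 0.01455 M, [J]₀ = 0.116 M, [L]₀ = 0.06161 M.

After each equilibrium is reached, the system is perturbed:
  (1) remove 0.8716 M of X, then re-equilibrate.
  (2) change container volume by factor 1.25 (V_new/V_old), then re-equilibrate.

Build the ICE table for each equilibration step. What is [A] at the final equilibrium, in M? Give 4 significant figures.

[A]_eq = 0.03095 M

Q₀ = 9.022 vs Keq = 0.3335 ⇒ Q>K, reverse
Step 1:
                    X           A           J           L
  init          2.646     0.01455       0.116     0.06161
  Δ           0.04797     0.01599     0.04797    -0.03198
  eq            2.694     0.03054       0.164     0.02963
  solve Keq expr → x = -0.01599; check Q = 0.3335
Then remove 0.8716 M of X.
Step 2:
                    X           A           J           L
  init          1.822     0.03054       0.164     0.02963
  Δ           0.01405    0.004684     0.01405   -0.009369
  eq            1.836     0.03522       0.178     0.02026
  solve Keq expr → x = -0.004684; check Q = 0.3335
Then change container volume by factor 1.25 (V_new/V_old).
Step 3:
                    X           A           J           L
  init          1.469     0.02818      0.1424     0.01621
  Δ            0.0083    0.002767      0.0083   -0.005533
  eq            1.477     0.03095      0.1507     0.01068
  solve Keq expr → x = -0.002767; check Q = 0.3335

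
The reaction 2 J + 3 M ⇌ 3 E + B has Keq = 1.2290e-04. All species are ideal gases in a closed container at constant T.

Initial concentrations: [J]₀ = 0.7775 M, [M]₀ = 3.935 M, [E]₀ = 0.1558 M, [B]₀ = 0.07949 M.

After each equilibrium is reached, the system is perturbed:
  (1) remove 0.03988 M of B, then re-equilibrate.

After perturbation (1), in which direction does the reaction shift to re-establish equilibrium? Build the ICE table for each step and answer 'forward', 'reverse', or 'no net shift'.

Q₀ = 8.1617e-06 vs Keq = 1.2290e-04 ⇒ Q<K, forward
Step 1:
                   J          M          E          B
  Initial     0.7775      3.935     0.1558    0.07949
  Change    -0.09172    -0.1376     0.1376    0.04586
  Equil       0.6858      3.797     0.2934     0.1253
  solve Keq expr → x = 0.04586; check Q = 1.2290e-04
Then remove 0.03988 M of B.
Step 2:
                   J          M          E          B
  Initial     0.6858      3.797     0.2934    0.08547
  Change    -0.01564   -0.02345    0.02345   0.007818
  Equil       0.6701      3.774     0.3168    0.09329
  solve Keq expr → x = 0.007818; check Q = 1.2290e-04

Direction: forward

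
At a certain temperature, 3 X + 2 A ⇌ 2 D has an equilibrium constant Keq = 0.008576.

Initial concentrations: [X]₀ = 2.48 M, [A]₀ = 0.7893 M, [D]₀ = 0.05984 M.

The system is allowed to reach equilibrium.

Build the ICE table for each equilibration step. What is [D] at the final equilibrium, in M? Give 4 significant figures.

[D]_eq = 0.2037 M

Q₀ = 3.7683e-04 vs Keq = 0.008576 ⇒ Q<K, forward
Step 1:
                  X         A         D
  init         2.48    0.7893   0.05984
  Δ         -0.2157   -0.1438    0.1438
  eq          2.264    0.6455    0.2037
  solve Keq expr → x = 0.07191; check Q = 0.008576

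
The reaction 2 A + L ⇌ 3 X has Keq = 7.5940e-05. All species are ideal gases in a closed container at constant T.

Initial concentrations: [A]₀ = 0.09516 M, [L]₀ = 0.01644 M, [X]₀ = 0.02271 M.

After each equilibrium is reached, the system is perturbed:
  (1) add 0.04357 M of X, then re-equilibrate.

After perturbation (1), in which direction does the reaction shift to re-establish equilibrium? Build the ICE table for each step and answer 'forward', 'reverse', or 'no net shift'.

Direction: reverse

Q₀ = 0.07868 vs Keq = 7.5940e-05 ⇒ Q>K, reverse
Step 1:
                  A         L         X
  init      0.09516   0.01644   0.02271
  Δ         0.01331  0.006656  -0.01997
  eq         0.1085    0.0231  0.002743
  solve Keq expr → x = -0.006656; check Q = 7.5940e-05
Then add 0.04357 M of X.
Step 2:
                  A         L         X
  init       0.1085    0.0231   0.04631
  Δ         0.02837   0.01419  -0.04256
  eq         0.1368   0.03728  0.003757
  solve Keq expr → x = -0.01419; check Q = 7.5940e-05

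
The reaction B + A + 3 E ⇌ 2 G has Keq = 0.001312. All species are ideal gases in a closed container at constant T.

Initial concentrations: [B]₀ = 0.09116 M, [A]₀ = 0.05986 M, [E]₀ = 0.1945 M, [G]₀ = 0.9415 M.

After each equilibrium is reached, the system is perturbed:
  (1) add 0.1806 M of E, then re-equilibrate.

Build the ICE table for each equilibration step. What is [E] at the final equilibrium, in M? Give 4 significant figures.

[E]_eq = 1.723 M

Q₀ = 2.2077e+04 vs Keq = 0.001312 ⇒ Q>K, reverse
Step 1:
                    B           A           E           G
  I           0.09116     0.05986      0.1945      0.9415
  C            0.4523      0.4523       1.357     -0.9046
  E            0.5434      0.5121       1.551     0.03692
  solve Keq expr → x = -0.4523; check Q = 0.001312
Then add 0.1806 M of E.
Step 2:
                    B           A           E           G
  I            0.5434      0.5121       1.732     0.03692
  C         -0.003021   -0.003021   -0.009064    0.006043
  E            0.5404      0.5091       1.723     0.04297
  solve Keq expr → x = 0.003021; check Q = 0.001312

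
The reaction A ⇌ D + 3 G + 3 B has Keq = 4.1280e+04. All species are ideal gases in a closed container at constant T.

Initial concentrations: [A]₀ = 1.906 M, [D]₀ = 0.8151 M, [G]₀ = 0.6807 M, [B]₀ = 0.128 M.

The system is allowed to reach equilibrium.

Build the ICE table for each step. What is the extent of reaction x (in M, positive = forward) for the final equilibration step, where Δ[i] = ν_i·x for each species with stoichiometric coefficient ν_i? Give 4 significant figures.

Q₀ = 2.8287e-04 vs Keq = 4.1280e+04 ⇒ Q<K, forward
Step 1:
                    A           D           G           B
  I             1.906      0.8151      0.6807       0.128
  C              -1.4         1.4         4.2         4.2
  E            0.5059       2.215       4.881       4.328
  solve Keq expr → x = 1.4; check Q = 4.1280e+04

x = 1.4 M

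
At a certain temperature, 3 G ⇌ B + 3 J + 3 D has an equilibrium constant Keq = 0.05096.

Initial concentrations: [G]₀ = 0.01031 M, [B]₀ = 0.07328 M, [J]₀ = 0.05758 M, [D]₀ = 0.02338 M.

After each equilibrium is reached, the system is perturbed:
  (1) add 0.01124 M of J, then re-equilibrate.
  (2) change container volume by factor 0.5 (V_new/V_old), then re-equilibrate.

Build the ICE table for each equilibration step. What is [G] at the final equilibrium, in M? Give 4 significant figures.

[G]_eq = 0.01169 M

Q₀ = 1.6314e-04 vs Keq = 0.05096 ⇒ Q<K, forward
Step 1:
                   G          B          J          D
  I          0.01031    0.07328    0.05758    0.02338
  C        -0.007964   0.002655   0.007964   0.007964
  E         0.002346    0.07593    0.06554    0.03134
  solve Keq expr → x = 0.002655; check Q = 0.05096
Then add 0.01124 M of J.
Step 2:
                   G          B          J          D
  I         0.002346    0.07593    0.07678    0.03134
  C       3.5703e-04 -1.1901e-04 -3.5703e-04 -3.5703e-04
  E         0.002703    0.07582    0.07643    0.03099
  solve Keq expr → x = -1.1901e-04; check Q = 0.05096
Then change container volume by factor 0.5 (V_new/V_old).
Step 3:
                   G          B          J          D
  I         0.005407     0.1516     0.1529    0.06197
  C          0.00628  -0.002093   -0.00628   -0.00628
  E          0.01169     0.1495     0.1466    0.05569
  solve Keq expr → x = -0.002093; check Q = 0.05096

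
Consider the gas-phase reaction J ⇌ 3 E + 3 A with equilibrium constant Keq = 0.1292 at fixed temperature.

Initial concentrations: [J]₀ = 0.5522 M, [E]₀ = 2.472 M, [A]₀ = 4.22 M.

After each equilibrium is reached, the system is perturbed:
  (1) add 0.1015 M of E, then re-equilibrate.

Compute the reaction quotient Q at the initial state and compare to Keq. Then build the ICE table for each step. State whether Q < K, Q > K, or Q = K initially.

Q₀ = 2056 vs Keq = 0.1292 ⇒ Q>K, reverse
Step 1:
                  J         E         A
  init       0.5522     2.472      4.22
  Δ          0.7333      -2.2      -2.2
  eq          1.285    0.2721      2.02
  solve Keq expr → x = -0.7333; check Q = 0.1292
Then add 0.1015 M of E.
Step 2:
                  J         E         A
  init        1.285    0.3736      2.02
  Δ         0.02904  -0.08711  -0.08711
  eq          1.315    0.2865     1.933
  solve Keq expr → x = -0.02904; check Q = 0.1292

Q₀ = 2056; Q > K (proceeds reverse)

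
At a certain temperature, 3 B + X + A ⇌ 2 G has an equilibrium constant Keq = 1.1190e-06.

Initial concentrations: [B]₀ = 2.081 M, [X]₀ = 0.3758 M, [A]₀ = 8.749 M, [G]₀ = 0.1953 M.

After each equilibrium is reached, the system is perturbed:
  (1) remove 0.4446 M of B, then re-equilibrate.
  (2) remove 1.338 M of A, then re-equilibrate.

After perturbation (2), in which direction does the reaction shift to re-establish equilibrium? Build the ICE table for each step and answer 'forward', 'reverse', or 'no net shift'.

Direction: reverse

Q₀ = 0.001287 vs Keq = 1.1190e-06 ⇒ Q>K, reverse
Step 1:
                    B           X           A           G
  Initial       2.081      0.3758       8.749      0.1953
  Change       0.2812     0.09374     0.09374     -0.1875
  Equil         2.362      0.4695       8.843    0.007826
  solve Keq expr → x = -0.09374; check Q = 1.1190e-06
Then remove 0.4446 M of B.
Step 2:
                    B           X           A           G
  Initial       1.918      0.4695       8.843    0.007826
  Change     0.003122    0.001041    0.001041   -0.002081
  Equil         1.921      0.4706       8.844    0.005744
  solve Keq expr → x = -0.001041; check Q = 1.1190e-06
Then remove 1.338 M of A.
Step 3:
                    B           X           A           G
  Initial       1.921      0.4706       7.506    0.005744
  Change   6.7236e-04  2.2412e-04  2.2412e-04 -4.4824e-04
  Equil         1.921      0.4708       7.506    0.005296
  solve Keq expr → x = -2.2412e-04; check Q = 1.1190e-06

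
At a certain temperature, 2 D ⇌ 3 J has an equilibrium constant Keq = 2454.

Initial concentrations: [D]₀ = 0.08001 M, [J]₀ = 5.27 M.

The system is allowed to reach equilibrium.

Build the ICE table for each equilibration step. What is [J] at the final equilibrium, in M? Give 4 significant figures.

[J]_eq = 5.047 M

Q₀ = 2.2864e+04 vs Keq = 2454 ⇒ Q>K, reverse
Step 1:
                  D         J
  init      0.08001      5.27
  Δ          0.1489   -0.2233
  eq         0.2289     5.047
  solve Keq expr → x = -0.07443; check Q = 2454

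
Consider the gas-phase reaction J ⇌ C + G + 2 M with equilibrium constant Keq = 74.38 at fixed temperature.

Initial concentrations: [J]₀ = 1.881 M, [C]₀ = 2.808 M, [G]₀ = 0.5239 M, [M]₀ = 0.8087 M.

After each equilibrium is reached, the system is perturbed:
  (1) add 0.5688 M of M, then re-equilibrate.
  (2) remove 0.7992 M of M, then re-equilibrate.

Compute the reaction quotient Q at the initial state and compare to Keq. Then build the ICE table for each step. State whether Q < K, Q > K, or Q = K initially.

Q₀ = 0.5115 vs Keq = 74.38 ⇒ Q<K, forward
Step 1:
                  J         C         G         M
  init        1.881     2.808    0.5239    0.8087
  Δ          -1.103     1.103     1.103     2.206
  eq         0.7778     3.911     1.627     3.015
  solve Keq expr → x = 1.103; check Q = 74.38
Then add 0.5688 M of M.
Step 2:
                  J         C         G         M
  init       0.7778     3.911     1.627     3.584
  Δ          0.1063   -0.1063   -0.1063   -0.2127
  eq         0.8841     3.805     1.521     3.371
  solve Keq expr → x = -0.1063; check Q = 74.38
Then remove 0.7992 M of M.
Step 3:
                  J         C         G         M
  init       0.8841     3.805     1.521     2.572
  Δ         -0.1505    0.1505    0.1505     0.301
  eq         0.7336     3.955     1.671     2.873
  solve Keq expr → x = 0.1505; check Q = 74.38

Q₀ = 0.5115; Q < K (proceeds forward)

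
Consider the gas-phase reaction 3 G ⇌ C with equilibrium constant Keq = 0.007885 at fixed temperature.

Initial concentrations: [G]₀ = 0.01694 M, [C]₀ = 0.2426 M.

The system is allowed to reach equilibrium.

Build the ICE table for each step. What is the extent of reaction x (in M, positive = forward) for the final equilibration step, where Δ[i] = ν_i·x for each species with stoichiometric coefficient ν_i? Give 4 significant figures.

x = -0.2395 M

Q₀ = 4.9906e+04 vs Keq = 0.007885 ⇒ Q>K, reverse
Step 1:
                    G           C
  init        0.01694      0.2426
  Δ            0.7184     -0.2395
  eq           0.7353    0.003135
  solve Keq expr → x = -0.2395; check Q = 0.007885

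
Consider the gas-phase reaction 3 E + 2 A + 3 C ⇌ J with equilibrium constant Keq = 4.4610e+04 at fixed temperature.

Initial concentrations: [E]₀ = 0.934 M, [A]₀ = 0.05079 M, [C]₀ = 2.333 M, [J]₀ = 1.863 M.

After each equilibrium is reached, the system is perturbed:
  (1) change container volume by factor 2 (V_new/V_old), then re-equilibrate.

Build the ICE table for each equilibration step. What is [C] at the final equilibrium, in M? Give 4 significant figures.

[C]_eq = 1.147 M

Q₀ = 69.8 vs Keq = 4.4610e+04 ⇒ Q<K, forward
Step 1:
                  E         A         C         J
  init        0.934   0.05079     2.333     1.863
  Δ        -0.07259   -0.0484  -0.07259    0.0242
  eq         0.8614  0.002394      2.26     1.887
  solve Keq expr → x = 0.0242; check Q = 4.4610e+04
Then change container volume by factor 2 (V_new/V_old).
Step 2:
                  E         A         C         J
  init       0.4307  0.001197      1.13    0.9436
  Δ          0.0169   0.01127    0.0169 -0.005633
  eq         0.4476   0.01246     1.147     0.938
  solve Keq expr → x = -0.005633; check Q = 4.4610e+04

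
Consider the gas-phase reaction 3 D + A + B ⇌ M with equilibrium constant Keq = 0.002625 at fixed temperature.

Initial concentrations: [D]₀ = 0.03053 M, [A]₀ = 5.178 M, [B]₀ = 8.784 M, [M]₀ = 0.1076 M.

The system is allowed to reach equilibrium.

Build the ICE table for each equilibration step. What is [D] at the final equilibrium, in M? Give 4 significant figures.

[D]_eq = 0.3389 M

Q₀ = 83.13 vs Keq = 0.002625 ⇒ Q>K, reverse
Step 1:
                  D         A         B         M
  Initial   0.03053     5.178     8.784    0.1076
  Change     0.3084    0.1028    0.1028   -0.1028
  Equil      0.3389     5.281     8.887  0.004797
  solve Keq expr → x = -0.1028; check Q = 0.002625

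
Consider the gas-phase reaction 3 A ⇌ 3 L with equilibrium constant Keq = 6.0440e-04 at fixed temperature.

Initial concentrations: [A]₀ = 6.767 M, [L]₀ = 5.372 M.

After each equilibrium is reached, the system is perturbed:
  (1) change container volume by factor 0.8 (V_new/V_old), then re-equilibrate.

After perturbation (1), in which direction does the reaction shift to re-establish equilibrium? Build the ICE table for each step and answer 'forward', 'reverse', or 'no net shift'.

Q₀ = 0.5003 vs Keq = 6.0440e-04 ⇒ Q>K, reverse
Step 1:
                   A          L
  Initial      6.767      5.372
  Change       4.426     -4.426
  Equil        11.19     0.9463
  solve Keq expr → x = -1.475; check Q = 6.0440e-04
Then change container volume by factor 0.8 (V_new/V_old).
Step 2:
                   A          L
  Initial      13.99      1.183
  Change           0          0
  Equil        13.99      1.183
  solve Keq expr → x = 0; check Q = 6.0440e-04

Direction: no net shift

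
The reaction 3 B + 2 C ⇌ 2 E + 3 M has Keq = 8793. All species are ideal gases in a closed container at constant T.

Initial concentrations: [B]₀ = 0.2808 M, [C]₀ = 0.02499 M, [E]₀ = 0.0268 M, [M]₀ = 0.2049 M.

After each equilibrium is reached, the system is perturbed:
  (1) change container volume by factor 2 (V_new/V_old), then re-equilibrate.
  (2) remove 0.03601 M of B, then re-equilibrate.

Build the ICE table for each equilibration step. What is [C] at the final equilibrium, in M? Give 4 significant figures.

Q₀ = 0.4469 vs Keq = 8793 ⇒ Q<K, forward
Step 1:
                  B         C         E         M
  I          0.2808   0.02499    0.0268    0.2049
  C        -0.03668  -0.02445   0.02445   0.03668
  E          0.2441 5.3804e-04   0.05125    0.2416
  solve Keq expr → x = 0.01223; check Q = 8793
Then change container volume by factor 2 (V_new/V_old).
Step 2:
                  B         C         E         M
  I          0.1221 2.6902e-04   0.02563    0.1208
  C               0         0         0         0
  E          0.1221 2.6902e-04   0.02563    0.1208
  solve Keq expr → x = 0; check Q = 8793
Then remove 0.03601 M of B.
Step 3:
                  B         C         E         M
  I         0.08605 2.6902e-04   0.02563    0.1208
  C       2.6805e-04 1.7870e-04 -1.7870e-04 -2.6805e-04
  E         0.08632 4.4772e-04   0.02545    0.1205
  solve Keq expr → x = -8.9349e-05; check Q = 8793

[C]_eq = 4.4772e-04 M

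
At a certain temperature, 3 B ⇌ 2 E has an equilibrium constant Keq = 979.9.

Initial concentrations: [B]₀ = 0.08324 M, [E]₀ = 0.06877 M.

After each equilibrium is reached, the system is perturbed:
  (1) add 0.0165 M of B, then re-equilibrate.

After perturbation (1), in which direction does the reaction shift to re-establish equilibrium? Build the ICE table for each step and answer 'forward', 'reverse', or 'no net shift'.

Q₀ = 8.2 vs Keq = 979.9 ⇒ Q<K, forward
Step 1:
                   B          E
  Initial    0.08324    0.06877
  Change    -0.06027    0.04018
  Equil      0.02297      0.109
  solve Keq expr → x = 0.02009; check Q = 979.9
Then add 0.0165 M of B.
Step 2:
                   B          E
  Initial    0.03947      0.109
  Change    -0.01511    0.01007
  Equil      0.02436      0.119
  solve Keq expr → x = 0.005035; check Q = 979.9

Direction: forward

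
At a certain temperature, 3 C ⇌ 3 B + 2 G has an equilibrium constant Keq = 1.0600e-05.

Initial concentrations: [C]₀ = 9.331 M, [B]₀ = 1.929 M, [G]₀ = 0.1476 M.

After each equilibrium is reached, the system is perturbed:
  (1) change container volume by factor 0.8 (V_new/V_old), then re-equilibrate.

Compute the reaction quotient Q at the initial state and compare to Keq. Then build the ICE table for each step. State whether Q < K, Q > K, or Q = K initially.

Q₀ = 1.9248e-04 vs Keq = 1.0600e-05 ⇒ Q>K, reverse
Step 1:
                   C          B          G
  I            9.331      1.929     0.1476
  C           0.1607    -0.1607    -0.1071
  E            9.492      1.768    0.04049
  solve Keq expr → x = -0.05356; check Q = 1.0600e-05
Then change container volume by factor 0.8 (V_new/V_old).
Step 2:
                   C          B          G
  I            11.86       2.21    0.05061
  C          0.01447   -0.01447  -0.009646
  E            11.88      2.196    0.04096
  solve Keq expr → x = -0.004823; check Q = 1.0600e-05

Q₀ = 1.9248e-04; Q > K (proceeds reverse)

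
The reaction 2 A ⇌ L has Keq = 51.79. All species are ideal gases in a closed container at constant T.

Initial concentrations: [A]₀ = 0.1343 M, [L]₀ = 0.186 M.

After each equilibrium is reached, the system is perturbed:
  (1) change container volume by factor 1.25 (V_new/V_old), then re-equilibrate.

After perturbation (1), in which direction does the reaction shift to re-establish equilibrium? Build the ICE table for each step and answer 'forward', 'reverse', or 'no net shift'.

Direction: reverse

Q₀ = 10.31 vs Keq = 51.79 ⇒ Q<K, forward
Step 1:
                  A         L
  I          0.1343     0.186
  C        -0.06905   0.03452
  E         0.06525    0.2205
  solve Keq expr → x = 0.03452; check Q = 51.79
Then change container volume by factor 1.25 (V_new/V_old).
Step 2:
                  A         L
  I          0.0522    0.1764
  C        0.005689 -0.002845
  E         0.05789    0.1736
  solve Keq expr → x = -0.002845; check Q = 51.79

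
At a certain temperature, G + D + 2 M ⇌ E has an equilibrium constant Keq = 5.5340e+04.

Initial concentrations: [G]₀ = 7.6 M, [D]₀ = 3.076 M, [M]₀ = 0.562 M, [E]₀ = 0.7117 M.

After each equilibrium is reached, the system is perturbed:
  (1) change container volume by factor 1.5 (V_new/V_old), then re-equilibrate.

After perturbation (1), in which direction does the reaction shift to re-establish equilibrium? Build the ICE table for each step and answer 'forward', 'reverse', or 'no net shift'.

Direction: reverse

Q₀ = 0.09639 vs Keq = 5.5340e+04 ⇒ Q<K, forward
Step 1:
                    G           D           M           E
  init            7.6       3.076       0.562      0.7117
  Δ           -0.2805     -0.2805     -0.5611      0.2805
  eq            7.319       2.795  9.3610e-04      0.9922
  solve Keq expr → x = 0.2805; check Q = 5.5340e+04
Then change container volume by factor 1.5 (V_new/V_old).
Step 2:
                    G           D           M           E
  init           4.88       1.864  6.2406e-04      0.6615
  Δ        2.6104e-04  2.6104e-04  5.2208e-04 -2.6104e-04
  eq             4.88       1.864    0.001146      0.6612
  solve Keq expr → x = -2.6104e-04; check Q = 5.5340e+04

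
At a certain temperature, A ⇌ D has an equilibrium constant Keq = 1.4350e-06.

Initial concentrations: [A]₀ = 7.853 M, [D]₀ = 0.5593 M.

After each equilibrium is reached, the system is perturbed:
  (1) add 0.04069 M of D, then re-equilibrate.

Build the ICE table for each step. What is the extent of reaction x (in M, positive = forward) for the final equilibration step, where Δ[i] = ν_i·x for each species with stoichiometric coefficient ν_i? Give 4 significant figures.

x = -0.04069 M

Q₀ = 0.07122 vs Keq = 1.4350e-06 ⇒ Q>K, reverse
Step 1:
                   A          D
  I            7.853     0.5593
  C           0.5593    -0.5593
  E            8.412 1.2072e-05
  solve Keq expr → x = -0.5593; check Q = 1.4350e-06
Then add 0.04069 M of D.
Step 2:
                   A          D
  I            8.412     0.0407
  C          0.04069   -0.04069
  E            8.453 1.2130e-05
  solve Keq expr → x = -0.04069; check Q = 1.4350e-06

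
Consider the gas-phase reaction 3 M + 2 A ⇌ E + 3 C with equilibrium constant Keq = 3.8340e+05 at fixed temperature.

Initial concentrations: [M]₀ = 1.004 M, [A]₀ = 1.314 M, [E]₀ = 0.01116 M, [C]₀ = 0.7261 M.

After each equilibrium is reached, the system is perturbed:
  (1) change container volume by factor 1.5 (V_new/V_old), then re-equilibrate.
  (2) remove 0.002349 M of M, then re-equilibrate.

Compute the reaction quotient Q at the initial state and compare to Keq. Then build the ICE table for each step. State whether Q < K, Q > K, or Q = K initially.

Q₀ = 0.002445 vs Keq = 3.8340e+05 ⇒ Q<K, forward
Step 1:
                  M         A         E         C
  Initial     1.004     1.314   0.01116    0.7261
  Change    -0.9824   -0.6549    0.3275    0.9824
  Equil     0.02164    0.6591    0.3386     1.708
  solve Keq expr → x = 0.3275; check Q = 3.8340e+05
Then change container volume by factor 1.5 (V_new/V_old).
Step 2:
                  M         A         E         C
  Initial   0.01443    0.4394    0.2257     1.139
  Change   0.002009  0.001339 -6.6974e-04 -0.002009
  Equil     0.01644    0.4407    0.2251     1.137
  solve Keq expr → x = -6.6974e-04; check Q = 3.8340e+05
Then remove 0.002349 M of M.
Step 3:
                  M         A         E         C
  Initial   0.01409    0.4407    0.2251     1.137
  Change   0.002261  0.001507 -7.5358e-04 -0.002261
  Equil     0.01635    0.4422    0.2243     1.135
  solve Keq expr → x = -7.5358e-04; check Q = 3.8340e+05

Q₀ = 0.002445; Q < K (proceeds forward)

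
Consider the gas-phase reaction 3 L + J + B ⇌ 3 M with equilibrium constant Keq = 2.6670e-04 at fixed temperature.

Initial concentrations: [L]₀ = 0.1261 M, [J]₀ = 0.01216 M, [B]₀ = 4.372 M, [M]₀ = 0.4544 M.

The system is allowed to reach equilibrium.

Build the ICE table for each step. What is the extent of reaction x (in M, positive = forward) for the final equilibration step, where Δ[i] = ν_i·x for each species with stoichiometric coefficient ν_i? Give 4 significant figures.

x = -0.141 M

Q₀ = 880.1 vs Keq = 2.6670e-04 ⇒ Q>K, reverse
Step 1:
                  L         J         B         M
  I          0.1261   0.01216     4.372    0.4544
  C          0.4231     0.141     0.141   -0.4231
  E          0.5492    0.1532     4.513   0.03126
  solve Keq expr → x = -0.141; check Q = 2.6670e-04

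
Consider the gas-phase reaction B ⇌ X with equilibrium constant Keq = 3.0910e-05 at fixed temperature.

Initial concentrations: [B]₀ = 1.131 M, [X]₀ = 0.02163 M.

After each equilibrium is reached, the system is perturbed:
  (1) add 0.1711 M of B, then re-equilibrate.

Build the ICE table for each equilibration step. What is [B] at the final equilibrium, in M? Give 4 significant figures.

[B]_eq = 1.324 M

Q₀ = 0.01912 vs Keq = 3.0910e-05 ⇒ Q>K, reverse
Step 1:
                   B          X
  init         1.131    0.02163
  Δ          0.02159   -0.02159
  eq           1.153 3.5627e-05
  solve Keq expr → x = -0.02159; check Q = 3.0910e-05
Then add 0.1711 M of B.
Step 2:
                   B          X
  init         1.324 3.5627e-05
  Δ       -5.2885e-06 5.2885e-06
  eq           1.324 4.0915e-05
  solve Keq expr → x = 5.2885e-06; check Q = 3.0910e-05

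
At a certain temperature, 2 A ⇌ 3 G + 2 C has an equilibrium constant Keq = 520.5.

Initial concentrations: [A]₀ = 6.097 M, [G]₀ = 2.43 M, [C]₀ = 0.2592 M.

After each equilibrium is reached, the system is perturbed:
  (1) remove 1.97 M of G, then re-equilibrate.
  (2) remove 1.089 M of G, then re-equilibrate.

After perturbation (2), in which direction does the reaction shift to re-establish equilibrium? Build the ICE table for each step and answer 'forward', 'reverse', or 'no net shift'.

Direction: forward

Q₀ = 0.02593 vs Keq = 520.5 ⇒ Q<K, forward
Step 1:
                  A         G         C
  I           6.097      2.43    0.2592
  C          -3.182     4.773     3.182
  E           2.915     7.203     3.441
  solve Keq expr → x = 1.591; check Q = 520.5
Then remove 1.97 M of G.
Step 2:
                  A         G         C
  I           2.915     5.233     3.441
  C         -0.4565    0.6847    0.4565
  E           2.459     5.917     3.897
  solve Keq expr → x = 0.2282; check Q = 520.5
Then remove 1.089 M of G.
Step 3:
                  A         G         C
  I           2.459     4.828     3.897
  C         -0.2709    0.4063    0.2709
  E           2.188     5.234     4.168
  solve Keq expr → x = 0.1354; check Q = 520.5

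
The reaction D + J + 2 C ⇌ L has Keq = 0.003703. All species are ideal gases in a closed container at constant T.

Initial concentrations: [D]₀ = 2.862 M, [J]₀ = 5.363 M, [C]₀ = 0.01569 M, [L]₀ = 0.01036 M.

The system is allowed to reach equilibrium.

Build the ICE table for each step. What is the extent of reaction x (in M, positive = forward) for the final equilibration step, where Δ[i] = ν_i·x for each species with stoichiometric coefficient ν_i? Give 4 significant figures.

Q₀ = 2.742 vs Keq = 0.003703 ⇒ Q>K, reverse
Step 1:
                   D          J          C          L
  Initial      2.862      5.363    0.01569    0.01036
  Change     0.01028    0.01028    0.02057   -0.01028
  Equil        2.872      5.373    0.03626 7.5140e-05
  solve Keq expr → x = -0.01028; check Q = 0.003703

x = -0.01028 M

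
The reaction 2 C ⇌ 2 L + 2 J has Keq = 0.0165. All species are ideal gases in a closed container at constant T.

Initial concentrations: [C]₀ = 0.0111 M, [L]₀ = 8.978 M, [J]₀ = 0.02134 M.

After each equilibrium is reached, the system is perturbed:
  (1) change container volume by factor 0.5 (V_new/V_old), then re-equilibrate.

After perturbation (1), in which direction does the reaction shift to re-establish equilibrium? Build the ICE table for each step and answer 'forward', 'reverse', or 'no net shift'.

Direction: reverse

Q₀ = 297.9 vs Keq = 0.0165 ⇒ Q>K, reverse
Step 1:
                    C           L           J
  init         0.0111       8.978     0.02134
  Δ           0.02088    -0.02088    -0.02088
  eq          0.03198       8.957  4.5864e-04
  solve Keq expr → x = -0.01044; check Q = 0.0165
Then change container volume by factor 0.5 (V_new/V_old).
Step 2:
                    C           L           J
  init        0.06396       17.91  9.1728e-04
  Δ        4.5536e-04 -4.5536e-04 -4.5536e-04
  eq          0.06442       17.91  4.6192e-04
  solve Keq expr → x = -2.2768e-04; check Q = 0.0165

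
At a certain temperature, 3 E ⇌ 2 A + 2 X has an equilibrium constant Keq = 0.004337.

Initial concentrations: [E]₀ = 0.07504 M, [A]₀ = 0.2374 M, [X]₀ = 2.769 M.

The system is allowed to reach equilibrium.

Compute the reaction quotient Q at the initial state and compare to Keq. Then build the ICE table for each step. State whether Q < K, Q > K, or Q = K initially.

Q₀ = 1023; Q > K (proceeds reverse)

Q₀ = 1023 vs Keq = 0.004337 ⇒ Q>K, reverse
Step 1:
                  E         A         X
  Initial   0.07504    0.2374     2.769
  Change     0.3455   -0.2303   -0.2303
  Equil      0.4205  0.007074     2.539
  solve Keq expr → x = -0.1152; check Q = 0.004337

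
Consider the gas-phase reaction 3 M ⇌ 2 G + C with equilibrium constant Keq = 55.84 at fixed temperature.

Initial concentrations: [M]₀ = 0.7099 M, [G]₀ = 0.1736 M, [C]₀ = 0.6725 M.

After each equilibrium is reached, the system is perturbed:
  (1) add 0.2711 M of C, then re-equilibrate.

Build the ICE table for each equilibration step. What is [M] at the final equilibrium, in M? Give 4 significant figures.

[M]_eq = 0.1776 M

Q₀ = 0.05665 vs Keq = 55.84 ⇒ Q<K, forward
Step 1:
                  M         G         C
  I          0.7099    0.1736    0.6725
  C         -0.5458    0.3639    0.1819
  E          0.1641    0.5375    0.8544
  solve Keq expr → x = 0.1819; check Q = 55.84
Then add 0.2711 M of C.
Step 2:
                  M         G         C
  I          0.1641    0.5375     1.126
  C         0.01353 -0.009022 -0.004511
  E          0.1776    0.5284     1.121
  solve Keq expr → x = -0.004511; check Q = 55.84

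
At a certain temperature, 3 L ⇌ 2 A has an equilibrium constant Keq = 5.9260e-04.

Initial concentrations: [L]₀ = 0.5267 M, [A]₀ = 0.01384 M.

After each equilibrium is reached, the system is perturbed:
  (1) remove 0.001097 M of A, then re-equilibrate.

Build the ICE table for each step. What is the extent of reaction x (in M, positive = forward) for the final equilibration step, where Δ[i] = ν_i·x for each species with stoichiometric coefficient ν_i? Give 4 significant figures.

Q₀ = 0.001311 vs Keq = 5.9260e-04 ⇒ Q>K, reverse
Step 1:
                   L          A
  Initial     0.5267    0.01384
  Change    0.006541  -0.004361
  Equil       0.5332   0.009479
  solve Keq expr → x = -0.00218; check Q = 5.9260e-04
Then remove 0.001097 M of A.
Step 2:
                   L          A
  Initial     0.5332   0.008382
  Change   -0.001582   0.001055
  Equil       0.5317   0.009437
  solve Keq expr → x = 5.2742e-04; check Q = 5.9260e-04

x = 5.2742e-04 M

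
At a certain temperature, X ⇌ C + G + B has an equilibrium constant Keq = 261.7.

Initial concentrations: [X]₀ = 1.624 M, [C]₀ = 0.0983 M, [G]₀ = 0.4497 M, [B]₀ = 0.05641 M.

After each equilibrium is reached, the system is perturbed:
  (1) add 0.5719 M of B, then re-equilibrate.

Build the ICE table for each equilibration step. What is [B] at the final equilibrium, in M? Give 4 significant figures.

[B]_eq = 2.223 M

Q₀ = 0.001535 vs Keq = 261.7 ⇒ Q<K, forward
Step 1:
                  X         C         G         B
  I           1.624    0.0983    0.4497   0.05641
  C          -1.602     1.602     1.602     1.602
  E          0.0221       1.7     2.052     1.658
  solve Keq expr → x = 1.602; check Q = 261.7
Then add 0.5719 M of B.
Step 2:
                  X         C         G         B
  I          0.0221       1.7     2.052      2.23
  C        0.007293 -0.007293 -0.007293 -0.007293
  E          0.0294     1.693     2.044     2.223
  solve Keq expr → x = -0.007293; check Q = 261.7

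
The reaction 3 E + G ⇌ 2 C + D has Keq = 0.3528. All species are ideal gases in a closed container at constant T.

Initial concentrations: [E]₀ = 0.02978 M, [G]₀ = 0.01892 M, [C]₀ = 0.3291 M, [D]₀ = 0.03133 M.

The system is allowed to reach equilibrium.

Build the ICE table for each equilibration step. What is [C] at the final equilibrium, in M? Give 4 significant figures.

[C]_eq = 0.2673 M

Q₀ = 6791 vs Keq = 0.3528 ⇒ Q>K, reverse
Step 1:
                    E           G           C           D
  init        0.02978     0.01892      0.3291     0.03133
  Δ           0.09264     0.03088    -0.06176    -0.03088
  eq           0.1224      0.0498      0.2673  4.5096e-04
  solve Keq expr → x = -0.03088; check Q = 0.3528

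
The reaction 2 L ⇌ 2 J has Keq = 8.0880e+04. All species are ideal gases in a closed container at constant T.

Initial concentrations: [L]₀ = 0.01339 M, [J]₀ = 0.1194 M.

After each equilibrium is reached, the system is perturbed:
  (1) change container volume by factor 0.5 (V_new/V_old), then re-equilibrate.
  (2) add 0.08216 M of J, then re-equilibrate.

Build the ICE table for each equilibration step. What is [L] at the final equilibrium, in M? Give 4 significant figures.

Q₀ = 79.51 vs Keq = 8.0880e+04 ⇒ Q<K, forward
Step 1:
                    L           J
  I           0.01339      0.1194
  C          -0.01292     0.01292
  E        4.6529e-04      0.1323
  solve Keq expr → x = 0.006462; check Q = 8.0880e+04
Then change container volume by factor 0.5 (V_new/V_old).
Step 2:
                    L           J
  I        9.3057e-04      0.2646
  C                 0           0
  E        9.3057e-04      0.2646
  solve Keq expr → x = 0; check Q = 8.0880e+04
Then add 0.08216 M of J.
Step 3:
                    L           J
  I        9.3057e-04      0.3468
  C        2.8788e-04 -2.8788e-04
  E          0.001218      0.3465
  solve Keq expr → x = -1.4394e-04; check Q = 8.0880e+04

[L]_eq = 0.001218 M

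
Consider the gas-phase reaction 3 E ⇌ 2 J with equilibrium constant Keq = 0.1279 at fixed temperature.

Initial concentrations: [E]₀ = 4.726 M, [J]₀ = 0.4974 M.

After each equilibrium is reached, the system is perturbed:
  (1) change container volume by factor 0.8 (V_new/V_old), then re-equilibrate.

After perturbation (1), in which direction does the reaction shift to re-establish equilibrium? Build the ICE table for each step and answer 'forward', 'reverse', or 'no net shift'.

Q₀ = 0.002344 vs Keq = 0.1279 ⇒ Q<K, forward
Step 1:
                  E         J
  init        4.726    0.4974
  Δ          -1.859     1.239
  eq          2.867     1.736
  solve Keq expr → x = 0.6195; check Q = 0.1279
Then change container volume by factor 0.8 (V_new/V_old).
Step 2:
                  E         J
  init        3.584     2.171
  Δ         -0.1533    0.1022
  eq          3.431     2.273
  solve Keq expr → x = 0.0511; check Q = 0.1279

Direction: forward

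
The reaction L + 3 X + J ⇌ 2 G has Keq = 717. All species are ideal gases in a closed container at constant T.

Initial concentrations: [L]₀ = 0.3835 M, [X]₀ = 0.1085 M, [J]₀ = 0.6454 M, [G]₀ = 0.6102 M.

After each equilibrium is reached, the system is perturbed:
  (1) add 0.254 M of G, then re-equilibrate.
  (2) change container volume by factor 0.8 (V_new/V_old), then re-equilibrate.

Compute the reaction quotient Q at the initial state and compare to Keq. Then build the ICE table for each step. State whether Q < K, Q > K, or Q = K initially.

Q₀ = 1178; Q > K (proceeds reverse)

Q₀ = 1178 vs Keq = 717 ⇒ Q>K, reverse
Step 1:
                  L         X         J         G
  init       0.3835    0.1085    0.6454    0.6102
  Δ        0.005651   0.01695  0.005651   -0.0113
  eq         0.3892    0.1255    0.6511    0.5989
  solve Keq expr → x = -0.005651; check Q = 717
Then add 0.254 M of G.
Step 2:
                  L         X         J         G
  init       0.3892    0.1255    0.6511    0.8529
  Δ        0.009638   0.02891  0.009638  -0.01928
  eq         0.3988    0.1544    0.6607    0.8336
  solve Keq expr → x = -0.009638; check Q = 717
Then change container volume by factor 0.8 (V_new/V_old).
Step 3:
                  L         X         J         G
  init       0.4985     0.193    0.8259     1.042
  Δ        -0.01146  -0.03438  -0.01146   0.02292
  eq          0.487    0.1586    0.8144     1.065
  solve Keq expr → x = 0.01146; check Q = 717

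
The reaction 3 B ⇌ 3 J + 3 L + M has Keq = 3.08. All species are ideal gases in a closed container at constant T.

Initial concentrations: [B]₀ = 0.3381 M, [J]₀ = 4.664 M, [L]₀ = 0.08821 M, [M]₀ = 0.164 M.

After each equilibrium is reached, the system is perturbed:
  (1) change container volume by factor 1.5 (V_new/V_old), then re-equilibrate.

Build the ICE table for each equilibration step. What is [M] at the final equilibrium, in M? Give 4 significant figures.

Q₀ = 0.2955 vs Keq = 3.08 ⇒ Q<K, forward
Step 1:
                   B          J          L          M
  I           0.3381      4.664    0.08821      0.164
  C         -0.06143    0.06143    0.06143    0.02048
  E           0.2767      4.725     0.1496     0.1845
  solve Keq expr → x = 0.02048; check Q = 3.08
Then change container volume by factor 1.5 (V_new/V_old).
Step 2:
                   B          J          L          M
  I           0.1844       3.15    0.09976      0.123
  C         -0.03423    0.03423    0.03423    0.01141
  E           0.1502      3.185      0.134     0.1344
  solve Keq expr → x = 0.01141; check Q = 3.08

[M]_eq = 0.1344 M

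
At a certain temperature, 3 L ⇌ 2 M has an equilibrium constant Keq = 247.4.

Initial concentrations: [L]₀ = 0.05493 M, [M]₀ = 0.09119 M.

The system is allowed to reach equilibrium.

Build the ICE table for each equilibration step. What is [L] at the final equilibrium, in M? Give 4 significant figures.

Q₀ = 50.17 vs Keq = 247.4 ⇒ Q<K, forward
Step 1:
                   L          M
  I          0.05493    0.09119
  C         -0.01964    0.01309
  E          0.03529     0.1043
  solve Keq expr → x = 0.006546; check Q = 247.4

[L]_eq = 0.03529 M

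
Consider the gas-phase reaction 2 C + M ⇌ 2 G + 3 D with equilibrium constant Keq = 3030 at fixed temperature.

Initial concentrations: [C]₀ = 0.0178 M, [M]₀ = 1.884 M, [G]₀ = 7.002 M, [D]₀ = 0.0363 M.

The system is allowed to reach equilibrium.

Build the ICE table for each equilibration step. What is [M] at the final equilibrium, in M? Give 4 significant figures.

Q₀ = 3.929 vs Keq = 3030 ⇒ Q<K, forward
Step 1:
                   C          M          G          D
  I           0.0178      1.884      7.002     0.0363
  C          -0.0164    -0.0082     0.0164     0.0246
  E         0.001399      1.876      7.018     0.0609
  solve Keq expr → x = 0.0082; check Q = 3030

[M]_eq = 1.876 M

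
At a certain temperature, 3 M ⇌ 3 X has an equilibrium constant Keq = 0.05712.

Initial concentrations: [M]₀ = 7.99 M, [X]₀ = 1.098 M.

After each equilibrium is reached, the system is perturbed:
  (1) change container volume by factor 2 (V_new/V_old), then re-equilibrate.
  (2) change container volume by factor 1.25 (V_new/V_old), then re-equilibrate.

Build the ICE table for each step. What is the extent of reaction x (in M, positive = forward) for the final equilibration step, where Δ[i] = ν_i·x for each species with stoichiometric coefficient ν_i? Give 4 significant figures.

Q₀ = 0.002595 vs Keq = 0.05712 ⇒ Q<K, forward
Step 1:
                  M         X
  I            7.99     1.098
  C          -1.429     1.429
  E           6.561     2.527
  solve Keq expr → x = 0.4763; check Q = 0.05712
Then change container volume by factor 2 (V_new/V_old).
Step 2:
                  M         X
  I           3.281     1.263
  C               0         0
  E           3.281     1.263
  solve Keq expr → x = 0; check Q = 0.05712
Then change container volume by factor 1.25 (V_new/V_old).
Step 3:
                  M         X
  I           2.624     1.011
  C               0         0
  E           2.624     1.011
  solve Keq expr → x = 0; check Q = 0.05712

x = 0 M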